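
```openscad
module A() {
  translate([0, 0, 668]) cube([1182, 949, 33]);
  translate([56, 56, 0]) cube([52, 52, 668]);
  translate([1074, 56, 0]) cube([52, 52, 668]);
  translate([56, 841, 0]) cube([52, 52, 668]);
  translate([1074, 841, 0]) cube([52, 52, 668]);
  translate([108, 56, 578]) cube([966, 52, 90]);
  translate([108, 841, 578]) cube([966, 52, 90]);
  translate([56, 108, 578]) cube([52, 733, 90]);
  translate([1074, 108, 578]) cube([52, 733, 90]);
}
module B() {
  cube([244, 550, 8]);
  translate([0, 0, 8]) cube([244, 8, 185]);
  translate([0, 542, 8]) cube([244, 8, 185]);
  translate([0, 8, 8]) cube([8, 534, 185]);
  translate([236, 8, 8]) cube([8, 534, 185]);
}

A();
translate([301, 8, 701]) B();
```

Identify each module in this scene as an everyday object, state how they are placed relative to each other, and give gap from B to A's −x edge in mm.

The open box's min-x is at 301; the table's min-x is 0; gap = 301 mm.

A is a table. B is an open box. The open box is on top of the table. The gap from the open box to the table's −x edge is 301 mm.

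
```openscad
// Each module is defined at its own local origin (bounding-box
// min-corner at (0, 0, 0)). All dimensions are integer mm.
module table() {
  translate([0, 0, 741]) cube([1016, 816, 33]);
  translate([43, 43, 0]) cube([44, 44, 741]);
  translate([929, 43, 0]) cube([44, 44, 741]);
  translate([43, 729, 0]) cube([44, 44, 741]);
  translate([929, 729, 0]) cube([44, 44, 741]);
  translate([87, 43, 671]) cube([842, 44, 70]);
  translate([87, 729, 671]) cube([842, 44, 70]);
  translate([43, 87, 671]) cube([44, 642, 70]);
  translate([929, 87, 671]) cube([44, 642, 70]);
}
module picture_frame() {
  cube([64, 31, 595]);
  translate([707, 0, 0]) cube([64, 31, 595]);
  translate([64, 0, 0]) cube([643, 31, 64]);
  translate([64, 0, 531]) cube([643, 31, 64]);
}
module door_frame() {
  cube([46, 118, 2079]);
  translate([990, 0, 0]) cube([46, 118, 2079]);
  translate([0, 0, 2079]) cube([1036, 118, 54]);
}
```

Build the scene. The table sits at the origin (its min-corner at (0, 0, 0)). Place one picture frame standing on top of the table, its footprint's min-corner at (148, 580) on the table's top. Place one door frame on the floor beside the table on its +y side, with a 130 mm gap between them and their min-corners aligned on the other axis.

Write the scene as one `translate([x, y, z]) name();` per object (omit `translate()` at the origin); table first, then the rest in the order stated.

table();
translate([148, 580, 774]) picture_frame();
translate([0, 946, 0]) door_frame();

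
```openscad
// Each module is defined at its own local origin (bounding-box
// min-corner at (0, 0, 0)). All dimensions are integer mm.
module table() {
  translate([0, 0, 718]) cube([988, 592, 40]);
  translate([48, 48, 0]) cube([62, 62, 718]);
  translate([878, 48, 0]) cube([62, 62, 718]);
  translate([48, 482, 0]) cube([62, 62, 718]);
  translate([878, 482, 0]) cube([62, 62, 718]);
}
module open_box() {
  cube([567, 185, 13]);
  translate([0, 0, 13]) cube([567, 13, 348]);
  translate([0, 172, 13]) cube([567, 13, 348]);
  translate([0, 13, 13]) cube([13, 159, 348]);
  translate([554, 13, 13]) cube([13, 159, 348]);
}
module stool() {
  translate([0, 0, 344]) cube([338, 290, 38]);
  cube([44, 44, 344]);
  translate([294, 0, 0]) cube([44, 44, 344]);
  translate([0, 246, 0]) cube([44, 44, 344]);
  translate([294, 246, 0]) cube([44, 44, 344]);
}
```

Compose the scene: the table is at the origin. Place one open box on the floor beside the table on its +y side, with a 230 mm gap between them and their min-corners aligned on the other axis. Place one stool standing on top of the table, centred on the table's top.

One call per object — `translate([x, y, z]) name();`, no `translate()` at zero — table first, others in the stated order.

table();
translate([0, 822, 0]) open_box();
translate([325, 151, 758]) stool();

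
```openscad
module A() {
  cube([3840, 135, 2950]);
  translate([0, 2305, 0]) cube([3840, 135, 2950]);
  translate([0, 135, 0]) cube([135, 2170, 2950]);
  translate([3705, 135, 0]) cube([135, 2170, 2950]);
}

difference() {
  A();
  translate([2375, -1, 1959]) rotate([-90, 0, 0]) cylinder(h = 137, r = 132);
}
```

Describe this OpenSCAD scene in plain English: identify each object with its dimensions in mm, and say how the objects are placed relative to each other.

A is the wall frame of a small rectangular building: four walls, each 2950 mm tall and 135 mm thick, enclosing a footprint 3840 mm (x) by 2440 mm (y) outside-to-outside, with no floor or roof. The front and back walls (the −y and +y sides) span the full width; the two side walls fit between them.

The house frame has a circular hole of radius 132 mm through its front wall, centred at (x = 2375, z = 1959).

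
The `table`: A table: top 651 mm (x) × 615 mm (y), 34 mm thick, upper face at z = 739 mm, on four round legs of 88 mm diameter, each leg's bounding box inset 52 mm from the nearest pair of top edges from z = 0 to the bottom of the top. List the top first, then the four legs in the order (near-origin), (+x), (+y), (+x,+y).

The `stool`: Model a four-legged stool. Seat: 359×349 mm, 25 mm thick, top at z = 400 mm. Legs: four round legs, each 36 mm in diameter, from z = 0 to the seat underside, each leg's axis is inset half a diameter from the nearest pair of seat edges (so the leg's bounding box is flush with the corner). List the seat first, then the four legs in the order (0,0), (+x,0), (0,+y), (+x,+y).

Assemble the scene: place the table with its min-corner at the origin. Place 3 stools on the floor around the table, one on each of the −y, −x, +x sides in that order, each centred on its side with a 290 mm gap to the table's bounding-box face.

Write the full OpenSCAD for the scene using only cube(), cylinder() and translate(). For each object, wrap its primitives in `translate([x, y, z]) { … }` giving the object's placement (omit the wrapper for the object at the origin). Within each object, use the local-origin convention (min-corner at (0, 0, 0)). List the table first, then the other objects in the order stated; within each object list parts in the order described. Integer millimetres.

translate([0, 0, 705]) cube([651, 615, 34]);
translate([96, 96, 0]) cylinder(h = 705, r = 44);
translate([555, 96, 0]) cylinder(h = 705, r = 44);
translate([96, 519, 0]) cylinder(h = 705, r = 44);
translate([555, 519, 0]) cylinder(h = 705, r = 44);
translate([146, -639, 0]) {
  translate([0, 0, 375]) cube([359, 349, 25]);
  translate([18, 18, 0]) cylinder(h = 375, r = 18);
  translate([341, 18, 0]) cylinder(h = 375, r = 18);
  translate([18, 331, 0]) cylinder(h = 375, r = 18);
  translate([341, 331, 0]) cylinder(h = 375, r = 18);
}
translate([-649, 133, 0]) {
  translate([0, 0, 375]) cube([359, 349, 25]);
  translate([18, 18, 0]) cylinder(h = 375, r = 18);
  translate([341, 18, 0]) cylinder(h = 375, r = 18);
  translate([18, 331, 0]) cylinder(h = 375, r = 18);
  translate([341, 331, 0]) cylinder(h = 375, r = 18);
}
translate([941, 133, 0]) {
  translate([0, 0, 375]) cube([359, 349, 25]);
  translate([18, 18, 0]) cylinder(h = 375, r = 18);
  translate([341, 18, 0]) cylinder(h = 375, r = 18);
  translate([18, 331, 0]) cylinder(h = 375, r = 18);
  translate([341, 331, 0]) cylinder(h = 375, r = 18);
}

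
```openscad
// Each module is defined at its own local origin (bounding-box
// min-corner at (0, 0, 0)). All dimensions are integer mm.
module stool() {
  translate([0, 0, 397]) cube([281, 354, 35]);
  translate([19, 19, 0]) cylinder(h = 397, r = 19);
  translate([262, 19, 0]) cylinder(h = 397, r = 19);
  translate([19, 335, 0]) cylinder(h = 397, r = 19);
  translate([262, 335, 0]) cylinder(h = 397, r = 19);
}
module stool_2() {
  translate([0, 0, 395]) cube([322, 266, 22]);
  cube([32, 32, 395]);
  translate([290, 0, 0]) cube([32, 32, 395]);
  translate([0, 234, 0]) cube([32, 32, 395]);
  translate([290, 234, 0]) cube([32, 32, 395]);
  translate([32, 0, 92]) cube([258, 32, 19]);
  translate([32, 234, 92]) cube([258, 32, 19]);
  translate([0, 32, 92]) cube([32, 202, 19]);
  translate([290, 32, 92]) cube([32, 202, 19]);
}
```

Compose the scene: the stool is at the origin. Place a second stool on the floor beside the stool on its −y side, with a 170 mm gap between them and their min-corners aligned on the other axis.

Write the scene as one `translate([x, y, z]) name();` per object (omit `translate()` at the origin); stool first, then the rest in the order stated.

stool();
translate([0, -436, 0]) stool_2();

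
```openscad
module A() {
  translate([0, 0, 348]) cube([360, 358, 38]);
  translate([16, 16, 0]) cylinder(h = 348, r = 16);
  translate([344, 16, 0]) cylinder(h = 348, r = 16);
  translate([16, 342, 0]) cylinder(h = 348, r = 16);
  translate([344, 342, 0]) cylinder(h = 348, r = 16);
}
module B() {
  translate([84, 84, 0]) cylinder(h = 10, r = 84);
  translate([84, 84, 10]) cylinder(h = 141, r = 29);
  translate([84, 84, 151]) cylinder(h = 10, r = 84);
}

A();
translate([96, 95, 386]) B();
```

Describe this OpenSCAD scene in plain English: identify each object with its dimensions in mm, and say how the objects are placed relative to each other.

A is a four-legged stool. The seat is a 360×358×38 mm slab whose top surface is at z = 386 mm; four round legs, each 32 mm in diameter, run from the floor (z = 0) to the underside of the seat, each leg's axis is inset half a diameter from the nearest pair of seat edges (so the leg's bounding box is flush with the corner).

B is a spool: two coaxial disc flanges of radius 84 mm and thickness 10 mm, joined by a core cylinder of radius 29 mm and height 141 mm. The lower flange rests on z = 0 and the three cylinders share a vertical axis.

The spool is on top of the stool, centred.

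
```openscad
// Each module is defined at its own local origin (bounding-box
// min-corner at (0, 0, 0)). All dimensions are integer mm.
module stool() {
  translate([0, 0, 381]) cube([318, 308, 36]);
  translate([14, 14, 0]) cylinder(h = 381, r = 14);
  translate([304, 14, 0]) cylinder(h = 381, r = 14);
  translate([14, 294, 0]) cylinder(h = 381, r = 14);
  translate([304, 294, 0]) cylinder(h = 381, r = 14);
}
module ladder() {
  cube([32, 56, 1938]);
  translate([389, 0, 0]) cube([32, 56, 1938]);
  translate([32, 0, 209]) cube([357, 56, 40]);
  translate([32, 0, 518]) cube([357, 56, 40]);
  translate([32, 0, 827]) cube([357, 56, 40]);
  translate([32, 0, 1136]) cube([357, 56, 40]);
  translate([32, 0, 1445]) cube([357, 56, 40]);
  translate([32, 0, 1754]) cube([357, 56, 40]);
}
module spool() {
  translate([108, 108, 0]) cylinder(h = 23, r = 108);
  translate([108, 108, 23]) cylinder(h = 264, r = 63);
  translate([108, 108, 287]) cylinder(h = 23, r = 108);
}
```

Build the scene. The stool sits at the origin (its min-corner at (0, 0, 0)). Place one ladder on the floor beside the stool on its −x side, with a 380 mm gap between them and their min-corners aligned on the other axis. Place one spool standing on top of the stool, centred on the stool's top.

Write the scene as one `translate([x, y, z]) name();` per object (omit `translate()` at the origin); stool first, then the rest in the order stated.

stool();
translate([-801, 0, 0]) ladder();
translate([51, 46, 417]) spool();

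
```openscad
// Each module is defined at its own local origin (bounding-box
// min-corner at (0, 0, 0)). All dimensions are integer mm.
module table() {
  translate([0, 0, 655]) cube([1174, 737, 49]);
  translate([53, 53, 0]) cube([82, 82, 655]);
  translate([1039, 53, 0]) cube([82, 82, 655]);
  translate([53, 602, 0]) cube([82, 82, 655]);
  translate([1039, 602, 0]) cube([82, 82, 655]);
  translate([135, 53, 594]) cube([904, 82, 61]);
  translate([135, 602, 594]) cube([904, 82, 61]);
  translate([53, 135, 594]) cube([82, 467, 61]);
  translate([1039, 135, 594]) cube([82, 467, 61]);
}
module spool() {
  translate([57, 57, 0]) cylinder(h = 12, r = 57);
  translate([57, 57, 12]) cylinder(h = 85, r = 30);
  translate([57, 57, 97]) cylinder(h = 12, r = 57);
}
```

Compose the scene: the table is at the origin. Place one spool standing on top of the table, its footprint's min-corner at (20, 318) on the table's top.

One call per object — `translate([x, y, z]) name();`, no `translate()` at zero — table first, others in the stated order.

table();
translate([20, 318, 704]) spool();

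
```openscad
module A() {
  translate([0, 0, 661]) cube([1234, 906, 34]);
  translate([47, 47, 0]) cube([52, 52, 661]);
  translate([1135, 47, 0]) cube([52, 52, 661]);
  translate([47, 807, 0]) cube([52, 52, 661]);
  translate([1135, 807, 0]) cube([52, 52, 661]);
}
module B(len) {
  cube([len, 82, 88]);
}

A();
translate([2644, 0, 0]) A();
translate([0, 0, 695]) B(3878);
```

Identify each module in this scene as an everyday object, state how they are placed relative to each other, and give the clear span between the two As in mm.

Second table starts at x = 2644; first ends at x = 1234; clear span = 2644 − 1234 = 1410 mm.

A is a table. B is a beam. A beam spans the tops of two tables. The clear span between the two tables is 1410 mm.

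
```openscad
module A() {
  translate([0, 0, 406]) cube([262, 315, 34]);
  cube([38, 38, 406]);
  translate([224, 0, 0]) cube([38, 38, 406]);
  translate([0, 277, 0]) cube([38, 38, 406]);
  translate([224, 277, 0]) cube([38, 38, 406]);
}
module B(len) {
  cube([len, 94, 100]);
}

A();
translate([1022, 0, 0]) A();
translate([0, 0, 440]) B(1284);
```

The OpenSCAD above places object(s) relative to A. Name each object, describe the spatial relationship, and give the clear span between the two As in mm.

Second stool starts at x = 1022; first ends at x = 262; clear span = 1022 − 262 = 760 mm.

A is a stool. B is a beam. A beam spans the tops of two stools. The clear span between the two stools is 760 mm.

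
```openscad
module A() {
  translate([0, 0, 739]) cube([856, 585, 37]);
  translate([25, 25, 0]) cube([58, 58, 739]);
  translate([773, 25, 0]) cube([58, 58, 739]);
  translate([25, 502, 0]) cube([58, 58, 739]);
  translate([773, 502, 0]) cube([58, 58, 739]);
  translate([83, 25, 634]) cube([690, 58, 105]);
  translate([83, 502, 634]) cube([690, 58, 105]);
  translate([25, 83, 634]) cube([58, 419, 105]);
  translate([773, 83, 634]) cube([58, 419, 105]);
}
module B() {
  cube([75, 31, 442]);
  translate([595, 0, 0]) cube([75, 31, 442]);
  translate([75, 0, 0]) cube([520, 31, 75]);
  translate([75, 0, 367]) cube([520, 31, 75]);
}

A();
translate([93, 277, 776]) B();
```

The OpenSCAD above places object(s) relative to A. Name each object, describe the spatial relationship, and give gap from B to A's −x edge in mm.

A is a table. B is a picture frame. The picture frame is on top of the table, centred. The gap from the picture frame to the table's −x edge is 93 mm.

The picture frame's min-x is at 93; the table's min-x is 0; gap = 93 mm.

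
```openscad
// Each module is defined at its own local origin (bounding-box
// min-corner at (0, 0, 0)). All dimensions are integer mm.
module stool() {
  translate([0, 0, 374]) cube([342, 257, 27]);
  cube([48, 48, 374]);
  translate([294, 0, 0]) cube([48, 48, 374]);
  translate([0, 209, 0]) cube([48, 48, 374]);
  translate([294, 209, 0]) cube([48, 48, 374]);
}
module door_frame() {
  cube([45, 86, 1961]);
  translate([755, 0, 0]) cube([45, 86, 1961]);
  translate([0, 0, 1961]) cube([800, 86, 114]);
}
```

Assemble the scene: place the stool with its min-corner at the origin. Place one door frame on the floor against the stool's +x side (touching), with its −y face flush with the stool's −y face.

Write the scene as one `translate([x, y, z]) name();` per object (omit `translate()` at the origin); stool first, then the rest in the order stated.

stool();
translate([342, 0, 0]) door_frame();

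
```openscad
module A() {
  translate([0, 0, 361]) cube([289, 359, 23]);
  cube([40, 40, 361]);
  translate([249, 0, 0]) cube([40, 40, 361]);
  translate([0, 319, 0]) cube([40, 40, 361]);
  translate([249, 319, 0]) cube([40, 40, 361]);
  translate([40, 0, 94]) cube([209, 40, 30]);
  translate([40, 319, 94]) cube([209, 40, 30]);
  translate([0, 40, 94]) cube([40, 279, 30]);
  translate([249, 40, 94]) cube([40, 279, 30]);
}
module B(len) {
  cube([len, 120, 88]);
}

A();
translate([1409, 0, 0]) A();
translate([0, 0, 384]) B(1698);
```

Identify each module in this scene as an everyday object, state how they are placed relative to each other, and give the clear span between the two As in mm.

A is a stool. B is a beam. A beam spans the tops of two stools. The clear span between the two stools is 1120 mm.

Second stool starts at x = 1409; first ends at x = 289; clear span = 1409 − 289 = 1120 mm.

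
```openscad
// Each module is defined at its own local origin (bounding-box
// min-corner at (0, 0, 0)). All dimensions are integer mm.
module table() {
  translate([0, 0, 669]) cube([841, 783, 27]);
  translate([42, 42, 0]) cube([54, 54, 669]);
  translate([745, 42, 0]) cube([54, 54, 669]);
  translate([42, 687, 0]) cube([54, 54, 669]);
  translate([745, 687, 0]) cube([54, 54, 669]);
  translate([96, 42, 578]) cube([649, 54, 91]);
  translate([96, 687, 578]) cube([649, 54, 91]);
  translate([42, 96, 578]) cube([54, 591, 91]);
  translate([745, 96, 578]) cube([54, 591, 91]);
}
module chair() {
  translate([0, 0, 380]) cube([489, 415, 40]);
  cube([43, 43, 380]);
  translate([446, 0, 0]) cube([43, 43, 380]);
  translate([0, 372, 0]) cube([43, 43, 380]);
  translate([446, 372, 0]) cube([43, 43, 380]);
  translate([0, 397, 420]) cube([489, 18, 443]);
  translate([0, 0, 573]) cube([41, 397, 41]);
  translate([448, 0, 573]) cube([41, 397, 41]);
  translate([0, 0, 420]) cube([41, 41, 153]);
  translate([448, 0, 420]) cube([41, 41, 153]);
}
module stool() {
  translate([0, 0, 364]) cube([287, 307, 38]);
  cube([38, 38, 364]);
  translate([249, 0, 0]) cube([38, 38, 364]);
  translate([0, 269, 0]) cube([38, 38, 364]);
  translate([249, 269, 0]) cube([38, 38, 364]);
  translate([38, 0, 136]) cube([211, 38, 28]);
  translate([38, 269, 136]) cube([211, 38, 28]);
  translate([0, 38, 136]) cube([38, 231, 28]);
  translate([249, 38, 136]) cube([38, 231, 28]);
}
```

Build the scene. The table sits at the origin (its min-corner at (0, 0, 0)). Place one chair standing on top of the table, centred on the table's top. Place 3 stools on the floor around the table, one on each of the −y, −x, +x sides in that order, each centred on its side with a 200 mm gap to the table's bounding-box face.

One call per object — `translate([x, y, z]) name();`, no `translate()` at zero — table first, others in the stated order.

table();
translate([176, 184, 696]) chair();
translate([277, -507, 0]) stool();
translate([-487, 238, 0]) stool();
translate([1041, 238, 0]) stool();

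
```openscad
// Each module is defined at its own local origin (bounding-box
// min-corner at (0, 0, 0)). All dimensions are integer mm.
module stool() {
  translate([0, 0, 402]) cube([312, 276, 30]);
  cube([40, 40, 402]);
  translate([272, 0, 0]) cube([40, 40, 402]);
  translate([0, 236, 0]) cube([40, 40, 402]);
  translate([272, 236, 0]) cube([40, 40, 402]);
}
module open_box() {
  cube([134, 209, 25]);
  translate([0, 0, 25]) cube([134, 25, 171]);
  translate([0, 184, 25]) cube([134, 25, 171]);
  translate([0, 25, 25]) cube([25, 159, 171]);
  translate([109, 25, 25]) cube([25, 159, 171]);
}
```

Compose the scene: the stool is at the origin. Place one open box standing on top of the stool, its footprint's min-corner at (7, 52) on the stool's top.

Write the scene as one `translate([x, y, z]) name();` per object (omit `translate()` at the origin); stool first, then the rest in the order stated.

stool();
translate([7, 52, 432]) open_box();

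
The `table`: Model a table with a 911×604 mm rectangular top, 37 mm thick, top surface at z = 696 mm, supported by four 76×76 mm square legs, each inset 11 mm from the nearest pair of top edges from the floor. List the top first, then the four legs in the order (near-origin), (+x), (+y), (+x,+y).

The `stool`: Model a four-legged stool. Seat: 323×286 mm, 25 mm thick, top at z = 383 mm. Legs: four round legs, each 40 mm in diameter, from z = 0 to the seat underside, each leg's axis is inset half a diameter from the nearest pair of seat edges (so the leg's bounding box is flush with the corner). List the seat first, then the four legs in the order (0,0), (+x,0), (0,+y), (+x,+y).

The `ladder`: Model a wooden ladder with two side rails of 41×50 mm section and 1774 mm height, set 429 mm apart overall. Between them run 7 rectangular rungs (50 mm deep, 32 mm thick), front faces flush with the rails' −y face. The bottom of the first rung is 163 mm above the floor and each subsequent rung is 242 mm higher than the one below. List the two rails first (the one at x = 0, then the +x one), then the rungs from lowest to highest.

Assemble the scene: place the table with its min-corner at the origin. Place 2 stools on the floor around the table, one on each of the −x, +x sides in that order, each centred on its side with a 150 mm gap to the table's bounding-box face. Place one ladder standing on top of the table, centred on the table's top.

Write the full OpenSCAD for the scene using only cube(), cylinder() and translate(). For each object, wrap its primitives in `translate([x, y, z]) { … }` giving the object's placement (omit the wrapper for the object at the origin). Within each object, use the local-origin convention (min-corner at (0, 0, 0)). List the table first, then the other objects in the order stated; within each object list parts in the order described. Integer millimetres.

translate([0, 0, 659]) cube([911, 604, 37]);
translate([11, 11, 0]) cube([76, 76, 659]);
translate([824, 11, 0]) cube([76, 76, 659]);
translate([11, 517, 0]) cube([76, 76, 659]);
translate([824, 517, 0]) cube([76, 76, 659]);
translate([-473, 159, 0]) {
  translate([0, 0, 358]) cube([323, 286, 25]);
  translate([20, 20, 0]) cylinder(h = 358, r = 20);
  translate([303, 20, 0]) cylinder(h = 358, r = 20);
  translate([20, 266, 0]) cylinder(h = 358, r = 20);
  translate([303, 266, 0]) cylinder(h = 358, r = 20);
}
translate([1061, 159, 0]) {
  translate([0, 0, 358]) cube([323, 286, 25]);
  translate([20, 20, 0]) cylinder(h = 358, r = 20);
  translate([303, 20, 0]) cylinder(h = 358, r = 20);
  translate([20, 266, 0]) cylinder(h = 358, r = 20);
  translate([303, 266, 0]) cylinder(h = 358, r = 20);
}
translate([241, 277, 696]) {
  cube([41, 50, 1774]);
  translate([388, 0, 0]) cube([41, 50, 1774]);
  translate([41, 0, 163]) cube([347, 50, 32]);
  translate([41, 0, 405]) cube([347, 50, 32]);
  translate([41, 0, 647]) cube([347, 50, 32]);
  translate([41, 0, 889]) cube([347, 50, 32]);
  translate([41, 0, 1131]) cube([347, 50, 32]);
  translate([41, 0, 1373]) cube([347, 50, 32]);
  translate([41, 0, 1615]) cube([347, 50, 32]);
}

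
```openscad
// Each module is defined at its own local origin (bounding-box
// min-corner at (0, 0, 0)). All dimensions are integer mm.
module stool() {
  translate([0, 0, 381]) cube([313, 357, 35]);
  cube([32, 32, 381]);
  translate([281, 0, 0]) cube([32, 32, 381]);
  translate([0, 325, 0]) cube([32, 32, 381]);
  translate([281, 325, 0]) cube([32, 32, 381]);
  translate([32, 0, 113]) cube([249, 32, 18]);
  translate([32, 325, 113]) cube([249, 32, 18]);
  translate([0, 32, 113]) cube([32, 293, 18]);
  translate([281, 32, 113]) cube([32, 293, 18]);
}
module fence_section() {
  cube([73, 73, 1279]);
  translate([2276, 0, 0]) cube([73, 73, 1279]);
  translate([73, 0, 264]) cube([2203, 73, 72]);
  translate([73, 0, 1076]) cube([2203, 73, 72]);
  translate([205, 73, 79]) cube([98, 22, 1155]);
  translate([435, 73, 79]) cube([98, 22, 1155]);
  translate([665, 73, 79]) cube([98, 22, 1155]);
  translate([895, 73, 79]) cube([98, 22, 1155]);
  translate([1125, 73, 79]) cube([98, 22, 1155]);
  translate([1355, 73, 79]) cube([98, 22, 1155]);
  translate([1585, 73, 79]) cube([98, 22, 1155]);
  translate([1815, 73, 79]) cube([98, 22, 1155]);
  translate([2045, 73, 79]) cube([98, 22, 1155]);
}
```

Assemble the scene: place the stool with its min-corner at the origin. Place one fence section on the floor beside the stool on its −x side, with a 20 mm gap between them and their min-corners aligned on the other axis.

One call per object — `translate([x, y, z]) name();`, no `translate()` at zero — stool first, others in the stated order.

stool();
translate([-2369, 0, 0]) fence_section();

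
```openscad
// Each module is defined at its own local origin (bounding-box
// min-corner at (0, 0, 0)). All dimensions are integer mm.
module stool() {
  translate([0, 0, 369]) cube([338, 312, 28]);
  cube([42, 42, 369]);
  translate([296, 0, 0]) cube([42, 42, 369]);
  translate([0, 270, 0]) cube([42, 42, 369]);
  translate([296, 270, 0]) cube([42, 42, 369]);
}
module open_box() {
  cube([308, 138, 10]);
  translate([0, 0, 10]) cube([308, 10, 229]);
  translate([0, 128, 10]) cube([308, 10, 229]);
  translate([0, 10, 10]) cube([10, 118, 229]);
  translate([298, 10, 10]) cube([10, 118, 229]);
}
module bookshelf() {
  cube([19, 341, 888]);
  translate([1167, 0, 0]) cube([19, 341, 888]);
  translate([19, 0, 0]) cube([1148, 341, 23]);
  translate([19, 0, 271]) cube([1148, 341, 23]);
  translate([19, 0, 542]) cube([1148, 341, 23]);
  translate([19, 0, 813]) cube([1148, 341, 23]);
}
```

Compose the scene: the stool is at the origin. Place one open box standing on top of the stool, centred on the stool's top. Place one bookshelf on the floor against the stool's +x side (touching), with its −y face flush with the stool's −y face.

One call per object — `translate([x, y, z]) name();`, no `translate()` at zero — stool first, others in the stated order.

stool();
translate([15, 87, 397]) open_box();
translate([338, 0, 0]) bookshelf();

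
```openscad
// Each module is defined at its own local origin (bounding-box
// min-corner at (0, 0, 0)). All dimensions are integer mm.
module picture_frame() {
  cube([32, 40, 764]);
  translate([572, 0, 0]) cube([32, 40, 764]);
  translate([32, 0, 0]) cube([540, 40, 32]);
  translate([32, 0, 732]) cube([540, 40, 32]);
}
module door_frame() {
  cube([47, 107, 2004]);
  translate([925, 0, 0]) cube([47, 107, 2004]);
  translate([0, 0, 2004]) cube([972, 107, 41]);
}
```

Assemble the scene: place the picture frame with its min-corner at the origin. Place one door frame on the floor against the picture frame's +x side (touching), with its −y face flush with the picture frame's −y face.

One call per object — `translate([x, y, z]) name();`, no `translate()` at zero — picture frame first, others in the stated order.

picture_frame();
translate([604, 0, 0]) door_frame();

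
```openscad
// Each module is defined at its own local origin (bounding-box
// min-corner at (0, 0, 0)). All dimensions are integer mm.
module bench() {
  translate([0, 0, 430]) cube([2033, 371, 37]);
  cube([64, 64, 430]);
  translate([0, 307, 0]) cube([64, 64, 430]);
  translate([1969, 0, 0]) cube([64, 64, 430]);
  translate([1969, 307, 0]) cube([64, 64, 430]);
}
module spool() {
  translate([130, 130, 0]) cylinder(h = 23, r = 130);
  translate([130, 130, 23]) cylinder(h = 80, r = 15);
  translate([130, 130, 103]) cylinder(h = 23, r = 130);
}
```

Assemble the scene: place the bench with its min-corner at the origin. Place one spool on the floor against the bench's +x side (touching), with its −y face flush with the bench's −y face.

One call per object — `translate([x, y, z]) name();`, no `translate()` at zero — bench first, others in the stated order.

bench();
translate([2033, 0, 0]) spool();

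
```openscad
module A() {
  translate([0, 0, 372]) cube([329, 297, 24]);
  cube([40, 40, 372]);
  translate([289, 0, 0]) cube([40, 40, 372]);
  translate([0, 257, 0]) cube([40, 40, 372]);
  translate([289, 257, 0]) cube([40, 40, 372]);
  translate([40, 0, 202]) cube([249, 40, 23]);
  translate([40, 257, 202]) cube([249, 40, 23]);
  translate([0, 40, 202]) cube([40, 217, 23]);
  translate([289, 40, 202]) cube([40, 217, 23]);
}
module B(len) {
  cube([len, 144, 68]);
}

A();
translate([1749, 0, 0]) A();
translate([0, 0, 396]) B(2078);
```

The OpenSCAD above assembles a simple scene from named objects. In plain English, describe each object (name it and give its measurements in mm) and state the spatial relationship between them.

A is a simple wooden stool: a rectangular seat 329 mm (x) by 297 mm (y), 24 mm thick, top face at z = 396 mm, on four square legs, each 40×40 mm in cross-section. The legs rest on z = 0, each flush with a corner of the seat. Four stretchers, 40 mm wide and 23 mm tall, connect adjacent legs with their undersides at z = 202 mm, each running between the inner faces of the legs it joins and aligned with the legs' outer faces on the other axis.

B is a rectangular beam 2078 mm long (x), 144 mm deep (y), 68 mm thick (z).

The beam spans the tops of two stools placed 1420 mm apart, resting at z = 396 mm.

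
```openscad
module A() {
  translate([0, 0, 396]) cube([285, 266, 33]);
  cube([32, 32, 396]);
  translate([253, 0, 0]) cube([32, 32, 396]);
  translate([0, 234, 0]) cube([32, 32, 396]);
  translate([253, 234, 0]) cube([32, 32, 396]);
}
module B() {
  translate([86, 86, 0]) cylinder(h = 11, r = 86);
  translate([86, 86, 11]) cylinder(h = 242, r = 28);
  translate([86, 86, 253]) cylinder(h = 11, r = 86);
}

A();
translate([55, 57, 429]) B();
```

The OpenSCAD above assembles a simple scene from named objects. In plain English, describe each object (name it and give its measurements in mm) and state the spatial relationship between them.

A is a simple wooden stool: a rectangular seat 285 mm (x) by 266 mm (y), 33 mm thick, top face at z = 429 mm, on four square legs, each 32×32 mm in cross-section. The legs rest on z = 0, each flush with a corner of the seat.

B is a spool: two coaxial disc flanges of radius 86 mm and thickness 11 mm, joined by a core cylinder of radius 28 mm and height 242 mm. The lower flange rests on z = 0 and the three cylinders share a vertical axis.

The spool is on top of the stool.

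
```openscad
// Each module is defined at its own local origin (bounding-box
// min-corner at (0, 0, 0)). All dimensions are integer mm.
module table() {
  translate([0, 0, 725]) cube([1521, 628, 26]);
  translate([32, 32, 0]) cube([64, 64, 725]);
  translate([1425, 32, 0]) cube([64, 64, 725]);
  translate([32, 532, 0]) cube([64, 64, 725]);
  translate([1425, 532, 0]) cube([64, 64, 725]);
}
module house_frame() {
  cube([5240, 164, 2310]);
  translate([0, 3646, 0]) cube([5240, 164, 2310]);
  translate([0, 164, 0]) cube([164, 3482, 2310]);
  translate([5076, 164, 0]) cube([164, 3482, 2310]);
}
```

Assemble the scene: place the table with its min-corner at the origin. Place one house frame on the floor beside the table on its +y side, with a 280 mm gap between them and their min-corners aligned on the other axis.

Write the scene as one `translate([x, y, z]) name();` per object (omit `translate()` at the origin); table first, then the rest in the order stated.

table();
translate([0, 908, 0]) house_frame();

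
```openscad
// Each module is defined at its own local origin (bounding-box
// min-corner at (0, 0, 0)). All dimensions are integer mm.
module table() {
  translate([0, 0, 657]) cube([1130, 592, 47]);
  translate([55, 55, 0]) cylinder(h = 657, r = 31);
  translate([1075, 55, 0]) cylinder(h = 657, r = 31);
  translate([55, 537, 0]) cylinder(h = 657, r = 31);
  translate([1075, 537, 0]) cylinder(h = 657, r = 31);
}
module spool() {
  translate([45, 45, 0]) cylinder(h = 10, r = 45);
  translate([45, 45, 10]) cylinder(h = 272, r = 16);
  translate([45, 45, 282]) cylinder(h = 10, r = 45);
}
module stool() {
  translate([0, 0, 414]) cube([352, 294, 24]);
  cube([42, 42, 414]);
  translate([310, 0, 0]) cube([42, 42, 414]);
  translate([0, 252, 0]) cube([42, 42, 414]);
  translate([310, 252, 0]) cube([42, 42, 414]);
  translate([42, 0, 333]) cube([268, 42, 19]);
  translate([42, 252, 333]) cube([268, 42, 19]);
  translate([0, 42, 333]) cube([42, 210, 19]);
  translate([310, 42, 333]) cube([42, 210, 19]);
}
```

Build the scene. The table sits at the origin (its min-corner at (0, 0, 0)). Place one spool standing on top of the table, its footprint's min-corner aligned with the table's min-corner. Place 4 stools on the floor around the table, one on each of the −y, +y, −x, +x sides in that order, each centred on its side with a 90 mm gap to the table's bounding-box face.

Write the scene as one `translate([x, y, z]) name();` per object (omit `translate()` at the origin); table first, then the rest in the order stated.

table();
translate([0, 0, 704]) spool();
translate([389, -384, 0]) stool();
translate([389, 682, 0]) stool();
translate([-442, 149, 0]) stool();
translate([1220, 149, 0]) stool();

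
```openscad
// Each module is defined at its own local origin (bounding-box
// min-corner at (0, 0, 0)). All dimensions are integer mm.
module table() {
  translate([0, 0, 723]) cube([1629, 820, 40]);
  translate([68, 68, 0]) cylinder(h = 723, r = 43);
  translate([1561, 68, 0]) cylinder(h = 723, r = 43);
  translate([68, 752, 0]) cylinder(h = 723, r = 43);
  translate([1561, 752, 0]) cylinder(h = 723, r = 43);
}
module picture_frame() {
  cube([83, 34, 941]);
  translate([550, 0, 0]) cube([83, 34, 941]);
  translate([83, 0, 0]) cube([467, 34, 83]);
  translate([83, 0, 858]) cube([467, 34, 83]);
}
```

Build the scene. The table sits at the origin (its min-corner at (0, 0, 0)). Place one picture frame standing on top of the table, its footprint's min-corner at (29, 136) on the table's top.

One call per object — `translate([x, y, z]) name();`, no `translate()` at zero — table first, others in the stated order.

table();
translate([29, 136, 763]) picture_frame();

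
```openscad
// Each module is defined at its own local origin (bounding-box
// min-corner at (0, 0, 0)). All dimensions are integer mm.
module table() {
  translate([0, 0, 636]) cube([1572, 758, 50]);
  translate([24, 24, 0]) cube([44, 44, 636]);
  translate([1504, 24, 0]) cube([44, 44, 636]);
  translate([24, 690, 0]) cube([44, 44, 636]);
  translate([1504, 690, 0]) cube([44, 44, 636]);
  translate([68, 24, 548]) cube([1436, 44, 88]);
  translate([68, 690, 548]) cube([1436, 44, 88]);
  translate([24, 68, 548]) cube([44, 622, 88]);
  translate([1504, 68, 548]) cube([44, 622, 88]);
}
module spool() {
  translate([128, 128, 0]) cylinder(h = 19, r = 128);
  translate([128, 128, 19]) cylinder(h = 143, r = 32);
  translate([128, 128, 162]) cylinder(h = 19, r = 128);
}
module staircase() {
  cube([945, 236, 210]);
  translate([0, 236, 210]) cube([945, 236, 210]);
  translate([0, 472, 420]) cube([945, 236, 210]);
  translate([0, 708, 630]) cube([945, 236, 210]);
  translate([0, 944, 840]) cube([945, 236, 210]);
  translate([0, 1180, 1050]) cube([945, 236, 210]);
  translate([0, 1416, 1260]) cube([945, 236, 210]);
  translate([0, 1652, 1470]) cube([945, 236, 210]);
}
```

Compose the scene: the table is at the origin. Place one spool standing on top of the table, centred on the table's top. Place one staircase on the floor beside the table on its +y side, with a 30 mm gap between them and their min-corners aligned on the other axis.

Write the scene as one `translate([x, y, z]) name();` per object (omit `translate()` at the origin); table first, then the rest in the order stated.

table();
translate([658, 251, 686]) spool();
translate([0, 788, 0]) staircase();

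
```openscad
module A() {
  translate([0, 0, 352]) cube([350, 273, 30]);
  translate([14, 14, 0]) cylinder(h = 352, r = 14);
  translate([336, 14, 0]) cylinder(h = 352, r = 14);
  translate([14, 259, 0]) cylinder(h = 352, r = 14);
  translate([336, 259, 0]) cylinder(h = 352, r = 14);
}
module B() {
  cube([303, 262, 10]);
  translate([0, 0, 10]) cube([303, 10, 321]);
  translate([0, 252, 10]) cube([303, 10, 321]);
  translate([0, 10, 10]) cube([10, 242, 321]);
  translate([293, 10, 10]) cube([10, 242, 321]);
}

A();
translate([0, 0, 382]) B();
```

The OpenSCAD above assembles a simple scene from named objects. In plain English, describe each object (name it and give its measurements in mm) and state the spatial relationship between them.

A is a four-legged stool. The seat is 350×273 mm, 30 mm thick, top at z = 382 mm. It stands on four round legs, each 28 mm in diameter, from z = 0 to the seat underside, each leg's axis is inset half a diameter from the nearest pair of seat edges (so the leg's bounding box is flush with the corner).

B is an open-topped rectangular box: outside dimensions 303×262×331 mm, with a uniform wall and base thickness of 10 mm. The base is a full 303×262 slab on the floor; four walls sit on top of the base. The front and back walls (the −y and +y sides) span the full width; the two side walls fit between them.

The open box is on top of the stool.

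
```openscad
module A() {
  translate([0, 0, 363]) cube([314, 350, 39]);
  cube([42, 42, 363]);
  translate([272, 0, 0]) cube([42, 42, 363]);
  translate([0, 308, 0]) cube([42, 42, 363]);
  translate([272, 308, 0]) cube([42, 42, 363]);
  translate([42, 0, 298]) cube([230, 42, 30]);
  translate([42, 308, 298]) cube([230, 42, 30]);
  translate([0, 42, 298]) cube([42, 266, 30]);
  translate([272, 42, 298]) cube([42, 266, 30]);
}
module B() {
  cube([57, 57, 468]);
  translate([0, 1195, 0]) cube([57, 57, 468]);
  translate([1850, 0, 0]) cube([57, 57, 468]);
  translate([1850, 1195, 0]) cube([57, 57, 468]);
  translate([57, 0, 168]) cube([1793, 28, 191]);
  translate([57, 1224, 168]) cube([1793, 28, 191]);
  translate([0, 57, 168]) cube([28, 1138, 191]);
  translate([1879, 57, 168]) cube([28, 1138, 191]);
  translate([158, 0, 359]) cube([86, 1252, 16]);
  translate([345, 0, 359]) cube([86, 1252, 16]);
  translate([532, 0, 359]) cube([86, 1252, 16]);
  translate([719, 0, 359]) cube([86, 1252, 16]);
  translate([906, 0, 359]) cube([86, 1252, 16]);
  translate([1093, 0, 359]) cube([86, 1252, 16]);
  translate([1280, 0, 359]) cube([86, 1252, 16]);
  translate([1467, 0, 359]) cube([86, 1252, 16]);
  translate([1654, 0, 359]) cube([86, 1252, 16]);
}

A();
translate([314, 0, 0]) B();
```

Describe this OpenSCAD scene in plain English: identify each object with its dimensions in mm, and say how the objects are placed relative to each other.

A is a four-legged stool. The seat is a 314×350×39 mm slab whose top surface is at z = 402 mm; four square legs, each 42×42 mm in cross-section, run from the floor (z = 0) to the underside of the seat, each flush with a corner of the seat. Four stretchers, 42 mm wide and 30 mm tall, connect adjacent legs with their undersides at z = 298 mm, each running between the inner faces of the legs it joins and aligned with the legs' outer faces on the other axis.

B is a bed frame 1907 mm long (x) by 1252 mm wide (y). Four 57×57 mm corner posts, 468 mm tall, at the corners of the footprint. Four rails of 28 mm thickness and 191 mm height run between adjacent posts with their undersides at z = 168 mm, their outer faces flush with the outside of the frame (the two x-running rails run between the posts' inner faces; the two y-running rails run between the posts' inner faces). 9 slats, each 86 mm wide (x) and 16 mm thick, lie across the top of the two x-running rails, running the full 1252 mm width of the frame in y; the slats are evenly spaced along x between the inner faces of the end posts with equal gaps (rounded down to the nearest mm) at the −x end and between each pair — any rounding remainder accumulates at the +x end.

The bed frame is against the stool's +x side, with their −y faces flush.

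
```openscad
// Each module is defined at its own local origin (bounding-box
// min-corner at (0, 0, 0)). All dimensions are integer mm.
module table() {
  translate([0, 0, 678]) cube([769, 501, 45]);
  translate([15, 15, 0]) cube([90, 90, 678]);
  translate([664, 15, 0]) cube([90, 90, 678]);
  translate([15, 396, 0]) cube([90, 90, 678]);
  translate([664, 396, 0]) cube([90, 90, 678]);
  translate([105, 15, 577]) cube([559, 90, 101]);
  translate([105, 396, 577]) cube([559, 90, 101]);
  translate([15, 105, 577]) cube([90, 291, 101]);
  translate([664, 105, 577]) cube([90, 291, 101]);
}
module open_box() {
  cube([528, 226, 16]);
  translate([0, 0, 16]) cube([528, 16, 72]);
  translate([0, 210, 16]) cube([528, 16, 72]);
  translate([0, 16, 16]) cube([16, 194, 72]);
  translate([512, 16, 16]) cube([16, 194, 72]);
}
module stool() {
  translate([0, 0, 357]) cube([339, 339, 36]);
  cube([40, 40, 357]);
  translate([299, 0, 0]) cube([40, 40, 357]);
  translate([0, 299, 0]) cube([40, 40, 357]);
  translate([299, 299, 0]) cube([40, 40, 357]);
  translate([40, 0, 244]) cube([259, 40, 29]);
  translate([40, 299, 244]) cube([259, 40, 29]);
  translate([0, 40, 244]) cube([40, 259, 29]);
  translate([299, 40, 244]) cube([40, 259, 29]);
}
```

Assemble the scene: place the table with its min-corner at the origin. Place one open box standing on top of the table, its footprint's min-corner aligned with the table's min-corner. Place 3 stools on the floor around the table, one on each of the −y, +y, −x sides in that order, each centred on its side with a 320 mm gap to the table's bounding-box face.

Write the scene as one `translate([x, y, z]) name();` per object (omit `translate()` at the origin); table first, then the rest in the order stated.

table();
translate([0, 0, 723]) open_box();
translate([215, -659, 0]) stool();
translate([215, 821, 0]) stool();
translate([-659, 81, 0]) stool();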